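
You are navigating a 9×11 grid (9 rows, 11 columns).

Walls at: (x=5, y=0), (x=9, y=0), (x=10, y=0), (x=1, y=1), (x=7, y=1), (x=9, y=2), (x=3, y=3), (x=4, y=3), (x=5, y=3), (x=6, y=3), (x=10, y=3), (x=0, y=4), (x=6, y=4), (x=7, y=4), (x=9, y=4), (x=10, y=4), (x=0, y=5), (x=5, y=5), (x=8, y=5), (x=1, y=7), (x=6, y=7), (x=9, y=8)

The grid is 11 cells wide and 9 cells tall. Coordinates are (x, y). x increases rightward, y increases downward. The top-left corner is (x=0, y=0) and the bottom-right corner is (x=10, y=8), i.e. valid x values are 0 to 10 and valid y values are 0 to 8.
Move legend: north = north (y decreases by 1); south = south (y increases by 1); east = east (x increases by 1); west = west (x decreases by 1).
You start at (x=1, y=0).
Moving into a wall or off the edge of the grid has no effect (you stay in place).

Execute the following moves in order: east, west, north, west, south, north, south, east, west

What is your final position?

Start: (x=1, y=0)
  east (east): (x=1, y=0) -> (x=2, y=0)
  west (west): (x=2, y=0) -> (x=1, y=0)
  north (north): blocked, stay at (x=1, y=0)
  west (west): (x=1, y=0) -> (x=0, y=0)
  south (south): (x=0, y=0) -> (x=0, y=1)
  north (north): (x=0, y=1) -> (x=0, y=0)
  south (south): (x=0, y=0) -> (x=0, y=1)
  east (east): blocked, stay at (x=0, y=1)
  west (west): blocked, stay at (x=0, y=1)
Final: (x=0, y=1)

Answer: Final position: (x=0, y=1)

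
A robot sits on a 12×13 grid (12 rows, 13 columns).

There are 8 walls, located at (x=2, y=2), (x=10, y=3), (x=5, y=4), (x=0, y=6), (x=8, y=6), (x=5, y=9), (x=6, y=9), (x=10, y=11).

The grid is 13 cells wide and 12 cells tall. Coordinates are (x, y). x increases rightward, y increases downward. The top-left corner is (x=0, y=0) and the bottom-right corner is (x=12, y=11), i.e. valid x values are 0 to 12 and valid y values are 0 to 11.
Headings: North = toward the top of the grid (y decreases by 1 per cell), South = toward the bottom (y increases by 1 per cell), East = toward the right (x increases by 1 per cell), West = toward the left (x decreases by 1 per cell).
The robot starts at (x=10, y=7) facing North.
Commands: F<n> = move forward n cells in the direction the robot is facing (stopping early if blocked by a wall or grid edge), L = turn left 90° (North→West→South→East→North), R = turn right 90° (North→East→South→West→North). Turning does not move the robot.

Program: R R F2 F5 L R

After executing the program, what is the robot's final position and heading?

Answer: Final position: (x=10, y=10), facing South

Derivation:
Start: (x=10, y=7), facing North
  R: turn right, now facing East
  R: turn right, now facing South
  F2: move forward 2, now at (x=10, y=9)
  F5: move forward 1/5 (blocked), now at (x=10, y=10)
  L: turn left, now facing East
  R: turn right, now facing South
Final: (x=10, y=10), facing South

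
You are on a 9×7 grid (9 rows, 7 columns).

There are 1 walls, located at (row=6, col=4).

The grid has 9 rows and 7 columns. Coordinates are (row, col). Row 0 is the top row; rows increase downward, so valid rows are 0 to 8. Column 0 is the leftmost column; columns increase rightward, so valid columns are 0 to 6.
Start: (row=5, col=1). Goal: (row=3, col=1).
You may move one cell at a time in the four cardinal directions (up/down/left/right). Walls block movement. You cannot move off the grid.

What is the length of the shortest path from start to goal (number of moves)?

BFS from (row=5, col=1) until reaching (row=3, col=1):
  Distance 0: (row=5, col=1)
  Distance 1: (row=4, col=1), (row=5, col=0), (row=5, col=2), (row=6, col=1)
  Distance 2: (row=3, col=1), (row=4, col=0), (row=4, col=2), (row=5, col=3), (row=6, col=0), (row=6, col=2), (row=7, col=1)  <- goal reached here
One shortest path (2 moves): (row=5, col=1) -> (row=4, col=1) -> (row=3, col=1)

Answer: Shortest path length: 2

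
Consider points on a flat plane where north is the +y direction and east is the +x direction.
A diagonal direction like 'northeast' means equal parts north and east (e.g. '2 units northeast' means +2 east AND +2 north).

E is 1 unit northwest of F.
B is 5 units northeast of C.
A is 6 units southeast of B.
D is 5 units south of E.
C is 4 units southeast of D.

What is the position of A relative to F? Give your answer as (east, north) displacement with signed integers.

Place F at the origin (east=0, north=0).
  E is 1 unit northwest of F: delta (east=-1, north=+1); E at (east=-1, north=1).
  D is 5 units south of E: delta (east=+0, north=-5); D at (east=-1, north=-4).
  C is 4 units southeast of D: delta (east=+4, north=-4); C at (east=3, north=-8).
  B is 5 units northeast of C: delta (east=+5, north=+5); B at (east=8, north=-3).
  A is 6 units southeast of B: delta (east=+6, north=-6); A at (east=14, north=-9).
Therefore A relative to F: (east=14, north=-9).

Answer: A is at (east=14, north=-9) relative to F.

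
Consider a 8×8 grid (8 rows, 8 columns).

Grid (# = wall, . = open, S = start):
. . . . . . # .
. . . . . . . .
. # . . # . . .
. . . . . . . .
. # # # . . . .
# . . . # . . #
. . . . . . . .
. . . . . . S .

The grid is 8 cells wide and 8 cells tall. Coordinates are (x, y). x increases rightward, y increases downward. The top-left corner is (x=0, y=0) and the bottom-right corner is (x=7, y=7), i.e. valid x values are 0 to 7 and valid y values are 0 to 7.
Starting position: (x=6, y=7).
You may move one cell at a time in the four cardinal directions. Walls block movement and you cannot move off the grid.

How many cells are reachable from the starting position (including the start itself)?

BFS flood-fill from (x=6, y=7):
  Distance 0: (x=6, y=7)
  Distance 1: (x=6, y=6), (x=5, y=7), (x=7, y=7)
  Distance 2: (x=6, y=5), (x=5, y=6), (x=7, y=6), (x=4, y=7)
  Distance 3: (x=6, y=4), (x=5, y=5), (x=4, y=6), (x=3, y=7)
  Distance 4: (x=6, y=3), (x=5, y=4), (x=7, y=4), (x=3, y=6), (x=2, y=7)
  Distance 5: (x=6, y=2), (x=5, y=3), (x=7, y=3), (x=4, y=4), (x=3, y=5), (x=2, y=6), (x=1, y=7)
  Distance 6: (x=6, y=1), (x=5, y=2), (x=7, y=2), (x=4, y=3), (x=2, y=5), (x=1, y=6), (x=0, y=7)
  Distance 7: (x=5, y=1), (x=7, y=1), (x=3, y=3), (x=1, y=5), (x=0, y=6)
  Distance 8: (x=5, y=0), (x=7, y=0), (x=4, y=1), (x=3, y=2), (x=2, y=3)
  Distance 9: (x=4, y=0), (x=3, y=1), (x=2, y=2), (x=1, y=3)
  Distance 10: (x=3, y=0), (x=2, y=1), (x=0, y=3)
  Distance 11: (x=2, y=0), (x=1, y=1), (x=0, y=2), (x=0, y=4)
  Distance 12: (x=1, y=0), (x=0, y=1)
  Distance 13: (x=0, y=0)
Total reachable: 55 (grid has 55 open cells total)

Answer: Reachable cells: 55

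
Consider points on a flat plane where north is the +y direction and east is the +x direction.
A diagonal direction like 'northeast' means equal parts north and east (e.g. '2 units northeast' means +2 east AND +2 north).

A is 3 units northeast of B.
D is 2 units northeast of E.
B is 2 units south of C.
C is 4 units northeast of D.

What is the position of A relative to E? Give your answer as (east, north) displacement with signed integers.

Place E at the origin (east=0, north=0).
  D is 2 units northeast of E: delta (east=+2, north=+2); D at (east=2, north=2).
  C is 4 units northeast of D: delta (east=+4, north=+4); C at (east=6, north=6).
  B is 2 units south of C: delta (east=+0, north=-2); B at (east=6, north=4).
  A is 3 units northeast of B: delta (east=+3, north=+3); A at (east=9, north=7).
Therefore A relative to E: (east=9, north=7).

Answer: A is at (east=9, north=7) relative to E.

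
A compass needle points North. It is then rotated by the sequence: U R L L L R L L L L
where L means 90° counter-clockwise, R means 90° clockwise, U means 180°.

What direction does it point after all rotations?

Start: North
  U (U-turn (180°)) -> South
  R (right (90° clockwise)) -> West
  L (left (90° counter-clockwise)) -> South
  L (left (90° counter-clockwise)) -> East
  L (left (90° counter-clockwise)) -> North
  R (right (90° clockwise)) -> East
  L (left (90° counter-clockwise)) -> North
  L (left (90° counter-clockwise)) -> West
  L (left (90° counter-clockwise)) -> South
  L (left (90° counter-clockwise)) -> East
Final: East

Answer: Final heading: East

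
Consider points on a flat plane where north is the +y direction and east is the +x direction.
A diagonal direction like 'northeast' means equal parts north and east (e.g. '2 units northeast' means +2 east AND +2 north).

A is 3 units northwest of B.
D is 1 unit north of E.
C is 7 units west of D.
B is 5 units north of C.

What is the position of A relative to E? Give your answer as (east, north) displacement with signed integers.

Answer: A is at (east=-10, north=9) relative to E.

Derivation:
Place E at the origin (east=0, north=0).
  D is 1 unit north of E: delta (east=+0, north=+1); D at (east=0, north=1).
  C is 7 units west of D: delta (east=-7, north=+0); C at (east=-7, north=1).
  B is 5 units north of C: delta (east=+0, north=+5); B at (east=-7, north=6).
  A is 3 units northwest of B: delta (east=-3, north=+3); A at (east=-10, north=9).
Therefore A relative to E: (east=-10, north=9).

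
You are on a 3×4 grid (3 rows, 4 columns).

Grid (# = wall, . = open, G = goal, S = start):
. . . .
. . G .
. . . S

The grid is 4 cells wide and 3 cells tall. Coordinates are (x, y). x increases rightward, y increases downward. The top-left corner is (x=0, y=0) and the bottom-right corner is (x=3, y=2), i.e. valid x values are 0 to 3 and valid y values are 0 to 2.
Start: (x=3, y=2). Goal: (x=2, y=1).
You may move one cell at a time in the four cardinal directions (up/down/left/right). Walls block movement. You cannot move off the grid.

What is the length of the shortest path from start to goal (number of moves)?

BFS from (x=3, y=2) until reaching (x=2, y=1):
  Distance 0: (x=3, y=2)
  Distance 1: (x=3, y=1), (x=2, y=2)
  Distance 2: (x=3, y=0), (x=2, y=1), (x=1, y=2)  <- goal reached here
One shortest path (2 moves): (x=3, y=2) -> (x=2, y=2) -> (x=2, y=1)

Answer: Shortest path length: 2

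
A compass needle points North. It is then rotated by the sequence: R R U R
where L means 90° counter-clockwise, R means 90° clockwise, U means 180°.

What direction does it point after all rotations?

Answer: Final heading: East

Derivation:
Start: North
  R (right (90° clockwise)) -> East
  R (right (90° clockwise)) -> South
  U (U-turn (180°)) -> North
  R (right (90° clockwise)) -> East
Final: East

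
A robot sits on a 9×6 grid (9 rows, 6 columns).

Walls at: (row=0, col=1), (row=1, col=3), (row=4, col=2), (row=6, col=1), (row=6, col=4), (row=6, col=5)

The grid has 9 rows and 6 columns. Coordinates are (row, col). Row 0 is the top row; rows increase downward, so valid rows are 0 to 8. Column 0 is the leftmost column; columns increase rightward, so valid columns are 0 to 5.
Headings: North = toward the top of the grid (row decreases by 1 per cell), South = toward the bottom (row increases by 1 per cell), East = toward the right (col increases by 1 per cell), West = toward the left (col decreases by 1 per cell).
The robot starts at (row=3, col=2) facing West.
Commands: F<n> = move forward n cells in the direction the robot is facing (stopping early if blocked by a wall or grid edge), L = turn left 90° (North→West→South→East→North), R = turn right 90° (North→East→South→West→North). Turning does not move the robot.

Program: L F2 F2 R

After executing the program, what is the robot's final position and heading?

Start: (row=3, col=2), facing West
  L: turn left, now facing South
  F2: move forward 0/2 (blocked), now at (row=3, col=2)
  F2: move forward 0/2 (blocked), now at (row=3, col=2)
  R: turn right, now facing West
Final: (row=3, col=2), facing West

Answer: Final position: (row=3, col=2), facing West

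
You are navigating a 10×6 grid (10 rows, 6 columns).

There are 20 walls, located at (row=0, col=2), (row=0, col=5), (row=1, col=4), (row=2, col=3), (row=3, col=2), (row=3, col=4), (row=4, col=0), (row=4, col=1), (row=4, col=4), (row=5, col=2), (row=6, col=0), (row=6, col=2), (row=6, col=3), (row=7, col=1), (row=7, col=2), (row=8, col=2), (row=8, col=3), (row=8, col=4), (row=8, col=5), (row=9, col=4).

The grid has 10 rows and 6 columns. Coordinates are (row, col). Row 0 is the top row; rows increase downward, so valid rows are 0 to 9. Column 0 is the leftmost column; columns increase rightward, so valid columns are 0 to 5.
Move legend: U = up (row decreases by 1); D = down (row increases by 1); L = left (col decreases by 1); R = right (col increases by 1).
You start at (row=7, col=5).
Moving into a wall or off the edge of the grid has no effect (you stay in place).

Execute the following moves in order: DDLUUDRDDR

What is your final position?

Start: (row=7, col=5)
  D (down): blocked, stay at (row=7, col=5)
  D (down): blocked, stay at (row=7, col=5)
  L (left): (row=7, col=5) -> (row=7, col=4)
  U (up): (row=7, col=4) -> (row=6, col=4)
  U (up): (row=6, col=4) -> (row=5, col=4)
  D (down): (row=5, col=4) -> (row=6, col=4)
  R (right): (row=6, col=4) -> (row=6, col=5)
  D (down): (row=6, col=5) -> (row=7, col=5)
  D (down): blocked, stay at (row=7, col=5)
  R (right): blocked, stay at (row=7, col=5)
Final: (row=7, col=5)

Answer: Final position: (row=7, col=5)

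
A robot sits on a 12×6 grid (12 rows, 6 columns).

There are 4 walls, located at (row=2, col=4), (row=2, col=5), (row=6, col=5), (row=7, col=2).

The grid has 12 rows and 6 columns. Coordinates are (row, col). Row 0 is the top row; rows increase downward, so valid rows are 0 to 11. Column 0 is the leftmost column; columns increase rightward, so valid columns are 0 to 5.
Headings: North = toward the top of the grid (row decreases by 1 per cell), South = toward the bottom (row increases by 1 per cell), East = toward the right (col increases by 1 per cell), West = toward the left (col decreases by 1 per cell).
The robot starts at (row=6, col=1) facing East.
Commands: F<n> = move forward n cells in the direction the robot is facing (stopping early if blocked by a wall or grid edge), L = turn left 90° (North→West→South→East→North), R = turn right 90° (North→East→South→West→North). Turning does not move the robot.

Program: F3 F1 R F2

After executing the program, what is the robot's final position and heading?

Start: (row=6, col=1), facing East
  F3: move forward 3, now at (row=6, col=4)
  F1: move forward 0/1 (blocked), now at (row=6, col=4)
  R: turn right, now facing South
  F2: move forward 2, now at (row=8, col=4)
Final: (row=8, col=4), facing South

Answer: Final position: (row=8, col=4), facing South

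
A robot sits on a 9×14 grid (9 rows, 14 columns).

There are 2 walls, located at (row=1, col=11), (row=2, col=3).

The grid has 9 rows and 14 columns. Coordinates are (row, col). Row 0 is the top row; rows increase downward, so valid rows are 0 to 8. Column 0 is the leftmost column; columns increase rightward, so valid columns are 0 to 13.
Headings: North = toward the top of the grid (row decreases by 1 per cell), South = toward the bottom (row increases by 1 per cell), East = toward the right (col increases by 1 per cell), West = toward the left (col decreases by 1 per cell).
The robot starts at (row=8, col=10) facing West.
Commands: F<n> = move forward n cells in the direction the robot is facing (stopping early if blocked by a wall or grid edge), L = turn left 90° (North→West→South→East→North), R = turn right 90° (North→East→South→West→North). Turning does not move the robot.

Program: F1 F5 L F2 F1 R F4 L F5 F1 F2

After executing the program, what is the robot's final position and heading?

Start: (row=8, col=10), facing West
  F1: move forward 1, now at (row=8, col=9)
  F5: move forward 5, now at (row=8, col=4)
  L: turn left, now facing South
  F2: move forward 0/2 (blocked), now at (row=8, col=4)
  F1: move forward 0/1 (blocked), now at (row=8, col=4)
  R: turn right, now facing West
  F4: move forward 4, now at (row=8, col=0)
  L: turn left, now facing South
  F5: move forward 0/5 (blocked), now at (row=8, col=0)
  F1: move forward 0/1 (blocked), now at (row=8, col=0)
  F2: move forward 0/2 (blocked), now at (row=8, col=0)
Final: (row=8, col=0), facing South

Answer: Final position: (row=8, col=0), facing South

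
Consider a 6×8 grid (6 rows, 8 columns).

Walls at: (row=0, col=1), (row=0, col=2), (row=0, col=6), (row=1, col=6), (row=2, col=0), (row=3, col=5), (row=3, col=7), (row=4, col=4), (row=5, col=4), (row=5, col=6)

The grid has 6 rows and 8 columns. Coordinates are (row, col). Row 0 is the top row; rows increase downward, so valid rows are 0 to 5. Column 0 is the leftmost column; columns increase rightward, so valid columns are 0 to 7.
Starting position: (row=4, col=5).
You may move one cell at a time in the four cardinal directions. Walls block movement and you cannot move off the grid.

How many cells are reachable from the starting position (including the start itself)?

BFS flood-fill from (row=4, col=5):
  Distance 0: (row=4, col=5)
  Distance 1: (row=4, col=6), (row=5, col=5)
  Distance 2: (row=3, col=6), (row=4, col=7)
  Distance 3: (row=2, col=6), (row=5, col=7)
  Distance 4: (row=2, col=5), (row=2, col=7)
  Distance 5: (row=1, col=5), (row=1, col=7), (row=2, col=4)
  Distance 6: (row=0, col=5), (row=0, col=7), (row=1, col=4), (row=2, col=3), (row=3, col=4)
  Distance 7: (row=0, col=4), (row=1, col=3), (row=2, col=2), (row=3, col=3)
  Distance 8: (row=0, col=3), (row=1, col=2), (row=2, col=1), (row=3, col=2), (row=4, col=3)
  Distance 9: (row=1, col=1), (row=3, col=1), (row=4, col=2), (row=5, col=3)
  Distance 10: (row=1, col=0), (row=3, col=0), (row=4, col=1), (row=5, col=2)
  Distance 11: (row=0, col=0), (row=4, col=0), (row=5, col=1)
  Distance 12: (row=5, col=0)
Total reachable: 38 (grid has 38 open cells total)

Answer: Reachable cells: 38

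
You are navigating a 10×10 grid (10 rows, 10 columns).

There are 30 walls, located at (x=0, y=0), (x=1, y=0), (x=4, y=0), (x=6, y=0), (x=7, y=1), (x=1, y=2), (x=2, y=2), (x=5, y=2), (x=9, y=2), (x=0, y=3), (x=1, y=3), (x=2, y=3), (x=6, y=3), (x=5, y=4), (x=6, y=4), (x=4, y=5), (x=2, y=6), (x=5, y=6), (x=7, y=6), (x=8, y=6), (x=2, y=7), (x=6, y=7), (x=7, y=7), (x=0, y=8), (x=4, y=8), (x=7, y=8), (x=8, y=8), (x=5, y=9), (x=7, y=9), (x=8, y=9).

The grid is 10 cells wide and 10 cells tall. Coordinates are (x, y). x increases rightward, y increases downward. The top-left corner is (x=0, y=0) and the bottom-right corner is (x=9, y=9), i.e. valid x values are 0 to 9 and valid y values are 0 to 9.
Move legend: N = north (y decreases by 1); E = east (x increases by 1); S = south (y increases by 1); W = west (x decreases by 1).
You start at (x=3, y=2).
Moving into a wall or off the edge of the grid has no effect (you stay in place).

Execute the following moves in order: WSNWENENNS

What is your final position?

Answer: Final position: (x=5, y=1)

Derivation:
Start: (x=3, y=2)
  W (west): blocked, stay at (x=3, y=2)
  S (south): (x=3, y=2) -> (x=3, y=3)
  N (north): (x=3, y=3) -> (x=3, y=2)
  W (west): blocked, stay at (x=3, y=2)
  E (east): (x=3, y=2) -> (x=4, y=2)
  N (north): (x=4, y=2) -> (x=4, y=1)
  E (east): (x=4, y=1) -> (x=5, y=1)
  N (north): (x=5, y=1) -> (x=5, y=0)
  N (north): blocked, stay at (x=5, y=0)
  S (south): (x=5, y=0) -> (x=5, y=1)
Final: (x=5, y=1)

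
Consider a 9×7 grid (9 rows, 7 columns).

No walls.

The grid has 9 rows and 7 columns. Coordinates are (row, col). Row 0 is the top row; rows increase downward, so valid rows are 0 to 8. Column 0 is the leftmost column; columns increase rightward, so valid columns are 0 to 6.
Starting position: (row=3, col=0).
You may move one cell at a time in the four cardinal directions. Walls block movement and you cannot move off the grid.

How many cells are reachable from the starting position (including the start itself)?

Answer: Reachable cells: 63

Derivation:
BFS flood-fill from (row=3, col=0):
  Distance 0: (row=3, col=0)
  Distance 1: (row=2, col=0), (row=3, col=1), (row=4, col=0)
  Distance 2: (row=1, col=0), (row=2, col=1), (row=3, col=2), (row=4, col=1), (row=5, col=0)
  Distance 3: (row=0, col=0), (row=1, col=1), (row=2, col=2), (row=3, col=3), (row=4, col=2), (row=5, col=1), (row=6, col=0)
  Distance 4: (row=0, col=1), (row=1, col=2), (row=2, col=3), (row=3, col=4), (row=4, col=3), (row=5, col=2), (row=6, col=1), (row=7, col=0)
  Distance 5: (row=0, col=2), (row=1, col=3), (row=2, col=4), (row=3, col=5), (row=4, col=4), (row=5, col=3), (row=6, col=2), (row=7, col=1), (row=8, col=0)
  Distance 6: (row=0, col=3), (row=1, col=4), (row=2, col=5), (row=3, col=6), (row=4, col=5), (row=5, col=4), (row=6, col=3), (row=7, col=2), (row=8, col=1)
  Distance 7: (row=0, col=4), (row=1, col=5), (row=2, col=6), (row=4, col=6), (row=5, col=5), (row=6, col=4), (row=7, col=3), (row=8, col=2)
  Distance 8: (row=0, col=5), (row=1, col=6), (row=5, col=6), (row=6, col=5), (row=7, col=4), (row=8, col=3)
  Distance 9: (row=0, col=6), (row=6, col=6), (row=7, col=5), (row=8, col=4)
  Distance 10: (row=7, col=6), (row=8, col=5)
  Distance 11: (row=8, col=6)
Total reachable: 63 (grid has 63 open cells total)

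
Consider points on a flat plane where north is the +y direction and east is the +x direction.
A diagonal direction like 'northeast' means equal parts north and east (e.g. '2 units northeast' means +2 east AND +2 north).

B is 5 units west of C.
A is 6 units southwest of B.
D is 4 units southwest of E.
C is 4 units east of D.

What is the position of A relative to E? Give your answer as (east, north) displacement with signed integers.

Place E at the origin (east=0, north=0).
  D is 4 units southwest of E: delta (east=-4, north=-4); D at (east=-4, north=-4).
  C is 4 units east of D: delta (east=+4, north=+0); C at (east=0, north=-4).
  B is 5 units west of C: delta (east=-5, north=+0); B at (east=-5, north=-4).
  A is 6 units southwest of B: delta (east=-6, north=-6); A at (east=-11, north=-10).
Therefore A relative to E: (east=-11, north=-10).

Answer: A is at (east=-11, north=-10) relative to E.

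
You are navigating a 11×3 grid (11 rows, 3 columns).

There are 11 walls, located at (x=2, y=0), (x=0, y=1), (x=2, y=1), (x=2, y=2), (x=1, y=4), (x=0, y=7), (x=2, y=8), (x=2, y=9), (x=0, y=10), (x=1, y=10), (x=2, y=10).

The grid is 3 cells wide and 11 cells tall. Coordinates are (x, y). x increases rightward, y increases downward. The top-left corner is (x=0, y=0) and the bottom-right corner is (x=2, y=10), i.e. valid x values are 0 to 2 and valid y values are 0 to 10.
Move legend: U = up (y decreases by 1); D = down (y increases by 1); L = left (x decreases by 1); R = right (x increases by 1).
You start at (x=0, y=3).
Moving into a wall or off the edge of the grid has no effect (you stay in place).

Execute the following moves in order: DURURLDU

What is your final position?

Start: (x=0, y=3)
  D (down): (x=0, y=3) -> (x=0, y=4)
  U (up): (x=0, y=4) -> (x=0, y=3)
  R (right): (x=0, y=3) -> (x=1, y=3)
  U (up): (x=1, y=3) -> (x=1, y=2)
  R (right): blocked, stay at (x=1, y=2)
  L (left): (x=1, y=2) -> (x=0, y=2)
  D (down): (x=0, y=2) -> (x=0, y=3)
  U (up): (x=0, y=3) -> (x=0, y=2)
Final: (x=0, y=2)

Answer: Final position: (x=0, y=2)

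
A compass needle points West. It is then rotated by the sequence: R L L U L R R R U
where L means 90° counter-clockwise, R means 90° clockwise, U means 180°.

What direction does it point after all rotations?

Start: West
  R (right (90° clockwise)) -> North
  L (left (90° counter-clockwise)) -> West
  L (left (90° counter-clockwise)) -> South
  U (U-turn (180°)) -> North
  L (left (90° counter-clockwise)) -> West
  R (right (90° clockwise)) -> North
  R (right (90° clockwise)) -> East
  R (right (90° clockwise)) -> South
  U (U-turn (180°)) -> North
Final: North

Answer: Final heading: North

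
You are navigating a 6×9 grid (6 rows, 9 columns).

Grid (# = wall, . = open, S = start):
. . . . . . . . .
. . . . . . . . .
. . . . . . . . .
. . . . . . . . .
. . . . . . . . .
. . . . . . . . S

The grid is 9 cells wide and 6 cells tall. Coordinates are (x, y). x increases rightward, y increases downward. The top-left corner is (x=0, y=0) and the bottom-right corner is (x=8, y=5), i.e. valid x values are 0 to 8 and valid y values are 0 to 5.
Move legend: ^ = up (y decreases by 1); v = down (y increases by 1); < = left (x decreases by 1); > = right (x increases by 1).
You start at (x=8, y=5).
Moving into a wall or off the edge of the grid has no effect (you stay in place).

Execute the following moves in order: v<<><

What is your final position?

Answer: Final position: (x=6, y=5)

Derivation:
Start: (x=8, y=5)
  v (down): blocked, stay at (x=8, y=5)
  < (left): (x=8, y=5) -> (x=7, y=5)
  < (left): (x=7, y=5) -> (x=6, y=5)
  > (right): (x=6, y=5) -> (x=7, y=5)
  < (left): (x=7, y=5) -> (x=6, y=5)
Final: (x=6, y=5)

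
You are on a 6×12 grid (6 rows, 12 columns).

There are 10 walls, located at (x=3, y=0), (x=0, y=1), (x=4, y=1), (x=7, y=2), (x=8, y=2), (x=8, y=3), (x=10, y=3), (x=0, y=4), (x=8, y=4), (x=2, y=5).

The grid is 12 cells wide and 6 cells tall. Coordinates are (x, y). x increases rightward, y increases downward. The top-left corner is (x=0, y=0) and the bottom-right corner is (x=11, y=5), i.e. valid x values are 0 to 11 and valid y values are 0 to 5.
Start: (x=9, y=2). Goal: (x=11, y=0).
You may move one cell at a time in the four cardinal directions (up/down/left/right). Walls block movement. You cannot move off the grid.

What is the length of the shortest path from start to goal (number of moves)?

BFS from (x=9, y=2) until reaching (x=11, y=0):
  Distance 0: (x=9, y=2)
  Distance 1: (x=9, y=1), (x=10, y=2), (x=9, y=3)
  Distance 2: (x=9, y=0), (x=8, y=1), (x=10, y=1), (x=11, y=2), (x=9, y=4)
  Distance 3: (x=8, y=0), (x=10, y=0), (x=7, y=1), (x=11, y=1), (x=11, y=3), (x=10, y=4), (x=9, y=5)
  Distance 4: (x=7, y=0), (x=11, y=0), (x=6, y=1), (x=11, y=4), (x=8, y=5), (x=10, y=5)  <- goal reached here
One shortest path (4 moves): (x=9, y=2) -> (x=10, y=2) -> (x=11, y=2) -> (x=11, y=1) -> (x=11, y=0)

Answer: Shortest path length: 4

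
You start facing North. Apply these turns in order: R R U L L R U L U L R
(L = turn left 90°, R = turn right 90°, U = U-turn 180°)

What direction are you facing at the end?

Start: North
  R (right (90° clockwise)) -> East
  R (right (90° clockwise)) -> South
  U (U-turn (180°)) -> North
  L (left (90° counter-clockwise)) -> West
  L (left (90° counter-clockwise)) -> South
  R (right (90° clockwise)) -> West
  U (U-turn (180°)) -> East
  L (left (90° counter-clockwise)) -> North
  U (U-turn (180°)) -> South
  L (left (90° counter-clockwise)) -> East
  R (right (90° clockwise)) -> South
Final: South

Answer: Final heading: South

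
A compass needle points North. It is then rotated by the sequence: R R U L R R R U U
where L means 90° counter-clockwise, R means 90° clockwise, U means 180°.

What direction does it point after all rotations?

Start: North
  R (right (90° clockwise)) -> East
  R (right (90° clockwise)) -> South
  U (U-turn (180°)) -> North
  L (left (90° counter-clockwise)) -> West
  R (right (90° clockwise)) -> North
  R (right (90° clockwise)) -> East
  R (right (90° clockwise)) -> South
  U (U-turn (180°)) -> North
  U (U-turn (180°)) -> South
Final: South

Answer: Final heading: South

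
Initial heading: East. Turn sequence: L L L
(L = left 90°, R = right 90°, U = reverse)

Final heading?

Start: East
  L (left (90° counter-clockwise)) -> North
  L (left (90° counter-clockwise)) -> West
  L (left (90° counter-clockwise)) -> South
Final: South

Answer: Final heading: South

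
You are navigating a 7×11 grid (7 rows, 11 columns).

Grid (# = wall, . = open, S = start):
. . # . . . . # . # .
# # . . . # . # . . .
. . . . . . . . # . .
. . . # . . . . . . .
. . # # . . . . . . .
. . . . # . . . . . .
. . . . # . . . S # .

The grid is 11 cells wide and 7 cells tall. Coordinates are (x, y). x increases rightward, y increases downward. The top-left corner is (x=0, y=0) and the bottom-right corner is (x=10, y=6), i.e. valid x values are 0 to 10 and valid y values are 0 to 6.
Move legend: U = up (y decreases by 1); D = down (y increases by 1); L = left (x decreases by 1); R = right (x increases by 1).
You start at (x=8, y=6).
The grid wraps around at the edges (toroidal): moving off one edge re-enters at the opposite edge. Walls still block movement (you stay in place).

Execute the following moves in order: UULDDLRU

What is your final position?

Start: (x=8, y=6)
  U (up): (x=8, y=6) -> (x=8, y=5)
  U (up): (x=8, y=5) -> (x=8, y=4)
  L (left): (x=8, y=4) -> (x=7, y=4)
  D (down): (x=7, y=4) -> (x=7, y=5)
  D (down): (x=7, y=5) -> (x=7, y=6)
  L (left): (x=7, y=6) -> (x=6, y=6)
  R (right): (x=6, y=6) -> (x=7, y=6)
  U (up): (x=7, y=6) -> (x=7, y=5)
Final: (x=7, y=5)

Answer: Final position: (x=7, y=5)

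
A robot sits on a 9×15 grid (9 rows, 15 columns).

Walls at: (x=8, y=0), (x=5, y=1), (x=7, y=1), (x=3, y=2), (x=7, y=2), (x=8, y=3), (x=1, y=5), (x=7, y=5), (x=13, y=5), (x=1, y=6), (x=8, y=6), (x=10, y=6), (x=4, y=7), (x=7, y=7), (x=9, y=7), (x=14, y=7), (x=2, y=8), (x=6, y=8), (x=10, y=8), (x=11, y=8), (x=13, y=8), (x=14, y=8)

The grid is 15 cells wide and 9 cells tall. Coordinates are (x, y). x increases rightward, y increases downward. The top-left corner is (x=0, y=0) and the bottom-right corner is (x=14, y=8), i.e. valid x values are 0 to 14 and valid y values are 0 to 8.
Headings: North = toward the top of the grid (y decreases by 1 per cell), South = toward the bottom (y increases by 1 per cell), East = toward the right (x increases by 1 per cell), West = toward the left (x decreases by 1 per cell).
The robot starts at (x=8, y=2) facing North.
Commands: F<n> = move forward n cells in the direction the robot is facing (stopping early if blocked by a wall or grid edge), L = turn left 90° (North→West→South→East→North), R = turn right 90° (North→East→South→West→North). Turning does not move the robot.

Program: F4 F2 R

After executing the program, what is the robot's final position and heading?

Start: (x=8, y=2), facing North
  F4: move forward 1/4 (blocked), now at (x=8, y=1)
  F2: move forward 0/2 (blocked), now at (x=8, y=1)
  R: turn right, now facing East
Final: (x=8, y=1), facing East

Answer: Final position: (x=8, y=1), facing East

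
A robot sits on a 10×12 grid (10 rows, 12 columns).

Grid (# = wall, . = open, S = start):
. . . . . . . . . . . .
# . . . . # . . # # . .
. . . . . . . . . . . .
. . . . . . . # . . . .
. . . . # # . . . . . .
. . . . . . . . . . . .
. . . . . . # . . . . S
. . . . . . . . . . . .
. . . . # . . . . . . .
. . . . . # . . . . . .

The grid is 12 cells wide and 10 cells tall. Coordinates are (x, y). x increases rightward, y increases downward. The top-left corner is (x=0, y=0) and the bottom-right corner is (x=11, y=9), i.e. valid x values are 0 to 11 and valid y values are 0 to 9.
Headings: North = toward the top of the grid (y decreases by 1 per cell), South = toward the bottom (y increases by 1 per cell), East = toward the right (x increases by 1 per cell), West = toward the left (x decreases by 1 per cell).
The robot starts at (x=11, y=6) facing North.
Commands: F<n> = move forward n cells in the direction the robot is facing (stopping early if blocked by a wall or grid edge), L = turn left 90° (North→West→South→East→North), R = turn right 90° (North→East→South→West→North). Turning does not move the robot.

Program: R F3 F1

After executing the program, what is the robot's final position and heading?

Answer: Final position: (x=11, y=6), facing East

Derivation:
Start: (x=11, y=6), facing North
  R: turn right, now facing East
  F3: move forward 0/3 (blocked), now at (x=11, y=6)
  F1: move forward 0/1 (blocked), now at (x=11, y=6)
Final: (x=11, y=6), facing East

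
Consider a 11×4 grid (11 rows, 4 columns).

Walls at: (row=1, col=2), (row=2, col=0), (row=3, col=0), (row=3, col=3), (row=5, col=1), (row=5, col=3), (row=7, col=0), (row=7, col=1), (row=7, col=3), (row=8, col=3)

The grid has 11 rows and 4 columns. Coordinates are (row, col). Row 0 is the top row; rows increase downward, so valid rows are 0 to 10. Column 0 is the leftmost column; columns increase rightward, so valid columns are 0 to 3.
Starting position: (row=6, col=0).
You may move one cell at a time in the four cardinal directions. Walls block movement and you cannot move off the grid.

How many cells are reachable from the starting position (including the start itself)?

Answer: Reachable cells: 34

Derivation:
BFS flood-fill from (row=6, col=0):
  Distance 0: (row=6, col=0)
  Distance 1: (row=5, col=0), (row=6, col=1)
  Distance 2: (row=4, col=0), (row=6, col=2)
  Distance 3: (row=4, col=1), (row=5, col=2), (row=6, col=3), (row=7, col=2)
  Distance 4: (row=3, col=1), (row=4, col=2), (row=8, col=2)
  Distance 5: (row=2, col=1), (row=3, col=2), (row=4, col=3), (row=8, col=1), (row=9, col=2)
  Distance 6: (row=1, col=1), (row=2, col=2), (row=8, col=0), (row=9, col=1), (row=9, col=3), (row=10, col=2)
  Distance 7: (row=0, col=1), (row=1, col=0), (row=2, col=3), (row=9, col=0), (row=10, col=1), (row=10, col=3)
  Distance 8: (row=0, col=0), (row=0, col=2), (row=1, col=3), (row=10, col=0)
  Distance 9: (row=0, col=3)
Total reachable: 34 (grid has 34 open cells total)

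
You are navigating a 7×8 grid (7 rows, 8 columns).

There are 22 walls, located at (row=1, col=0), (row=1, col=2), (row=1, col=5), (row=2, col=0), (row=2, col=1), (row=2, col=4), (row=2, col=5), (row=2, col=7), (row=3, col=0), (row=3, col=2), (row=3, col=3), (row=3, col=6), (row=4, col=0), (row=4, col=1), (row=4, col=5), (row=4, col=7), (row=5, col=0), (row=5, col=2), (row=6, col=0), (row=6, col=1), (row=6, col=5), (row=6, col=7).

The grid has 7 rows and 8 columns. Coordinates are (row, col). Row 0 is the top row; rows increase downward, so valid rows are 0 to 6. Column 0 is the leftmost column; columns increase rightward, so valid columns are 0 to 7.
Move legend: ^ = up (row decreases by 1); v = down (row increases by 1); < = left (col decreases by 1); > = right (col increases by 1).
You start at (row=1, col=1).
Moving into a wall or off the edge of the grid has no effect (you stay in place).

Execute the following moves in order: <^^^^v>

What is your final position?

Start: (row=1, col=1)
  < (left): blocked, stay at (row=1, col=1)
  ^ (up): (row=1, col=1) -> (row=0, col=1)
  [×3]^ (up): blocked, stay at (row=0, col=1)
  v (down): (row=0, col=1) -> (row=1, col=1)
  > (right): blocked, stay at (row=1, col=1)
Final: (row=1, col=1)

Answer: Final position: (row=1, col=1)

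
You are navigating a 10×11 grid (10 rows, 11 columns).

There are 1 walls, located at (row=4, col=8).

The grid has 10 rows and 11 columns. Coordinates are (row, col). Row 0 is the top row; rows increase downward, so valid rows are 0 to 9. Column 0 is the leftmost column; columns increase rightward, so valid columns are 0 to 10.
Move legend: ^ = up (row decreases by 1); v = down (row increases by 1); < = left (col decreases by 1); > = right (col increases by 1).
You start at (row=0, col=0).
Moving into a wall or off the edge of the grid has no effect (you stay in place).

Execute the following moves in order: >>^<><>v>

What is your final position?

Start: (row=0, col=0)
  > (right): (row=0, col=0) -> (row=0, col=1)
  > (right): (row=0, col=1) -> (row=0, col=2)
  ^ (up): blocked, stay at (row=0, col=2)
  < (left): (row=0, col=2) -> (row=0, col=1)
  > (right): (row=0, col=1) -> (row=0, col=2)
  < (left): (row=0, col=2) -> (row=0, col=1)
  > (right): (row=0, col=1) -> (row=0, col=2)
  v (down): (row=0, col=2) -> (row=1, col=2)
  > (right): (row=1, col=2) -> (row=1, col=3)
Final: (row=1, col=3)

Answer: Final position: (row=1, col=3)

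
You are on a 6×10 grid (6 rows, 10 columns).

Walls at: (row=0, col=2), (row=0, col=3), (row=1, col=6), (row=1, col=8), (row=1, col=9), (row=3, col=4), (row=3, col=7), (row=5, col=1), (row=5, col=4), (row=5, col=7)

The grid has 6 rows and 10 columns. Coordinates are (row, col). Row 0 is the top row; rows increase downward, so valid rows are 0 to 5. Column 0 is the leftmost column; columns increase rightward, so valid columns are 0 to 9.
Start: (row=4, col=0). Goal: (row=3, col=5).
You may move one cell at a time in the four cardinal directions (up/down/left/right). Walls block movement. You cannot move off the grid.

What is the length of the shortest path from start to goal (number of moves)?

BFS from (row=4, col=0) until reaching (row=3, col=5):
  Distance 0: (row=4, col=0)
  Distance 1: (row=3, col=0), (row=4, col=1), (row=5, col=0)
  Distance 2: (row=2, col=0), (row=3, col=1), (row=4, col=2)
  Distance 3: (row=1, col=0), (row=2, col=1), (row=3, col=2), (row=4, col=3), (row=5, col=2)
  Distance 4: (row=0, col=0), (row=1, col=1), (row=2, col=2), (row=3, col=3), (row=4, col=4), (row=5, col=3)
  Distance 5: (row=0, col=1), (row=1, col=2), (row=2, col=3), (row=4, col=5)
  Distance 6: (row=1, col=3), (row=2, col=4), (row=3, col=5), (row=4, col=6), (row=5, col=5)  <- goal reached here
One shortest path (6 moves): (row=4, col=0) -> (row=4, col=1) -> (row=4, col=2) -> (row=4, col=3) -> (row=4, col=4) -> (row=4, col=5) -> (row=3, col=5)

Answer: Shortest path length: 6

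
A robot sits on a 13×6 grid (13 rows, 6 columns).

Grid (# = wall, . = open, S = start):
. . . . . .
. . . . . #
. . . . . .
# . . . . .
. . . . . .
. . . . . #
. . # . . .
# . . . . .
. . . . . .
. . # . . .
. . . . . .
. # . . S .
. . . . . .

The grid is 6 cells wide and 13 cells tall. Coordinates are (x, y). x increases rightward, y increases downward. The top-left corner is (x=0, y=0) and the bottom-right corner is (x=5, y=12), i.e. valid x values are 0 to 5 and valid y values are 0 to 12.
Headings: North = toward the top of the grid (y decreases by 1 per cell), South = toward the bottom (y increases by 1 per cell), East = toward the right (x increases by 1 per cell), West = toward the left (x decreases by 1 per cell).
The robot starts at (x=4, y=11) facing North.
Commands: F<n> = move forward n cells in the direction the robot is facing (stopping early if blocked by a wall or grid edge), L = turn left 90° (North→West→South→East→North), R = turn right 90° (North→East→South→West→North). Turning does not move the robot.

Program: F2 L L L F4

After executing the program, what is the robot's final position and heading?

Start: (x=4, y=11), facing North
  F2: move forward 2, now at (x=4, y=9)
  L: turn left, now facing West
  L: turn left, now facing South
  L: turn left, now facing East
  F4: move forward 1/4 (blocked), now at (x=5, y=9)
Final: (x=5, y=9), facing East

Answer: Final position: (x=5, y=9), facing East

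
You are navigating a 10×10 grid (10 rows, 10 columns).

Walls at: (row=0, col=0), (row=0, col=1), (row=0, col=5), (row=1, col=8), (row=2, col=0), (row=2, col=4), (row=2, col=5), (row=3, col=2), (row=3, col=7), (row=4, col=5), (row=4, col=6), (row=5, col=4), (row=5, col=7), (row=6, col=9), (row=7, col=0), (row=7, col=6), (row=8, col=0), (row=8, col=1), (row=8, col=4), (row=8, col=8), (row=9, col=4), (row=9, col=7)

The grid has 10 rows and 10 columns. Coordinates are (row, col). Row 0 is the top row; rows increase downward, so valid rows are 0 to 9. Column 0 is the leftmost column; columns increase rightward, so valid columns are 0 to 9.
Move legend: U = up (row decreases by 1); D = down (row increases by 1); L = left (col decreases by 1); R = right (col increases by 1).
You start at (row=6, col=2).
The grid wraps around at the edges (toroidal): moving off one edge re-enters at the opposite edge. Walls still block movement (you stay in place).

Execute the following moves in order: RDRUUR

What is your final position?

Start: (row=6, col=2)
  R (right): (row=6, col=2) -> (row=6, col=3)
  D (down): (row=6, col=3) -> (row=7, col=3)
  R (right): (row=7, col=3) -> (row=7, col=4)
  U (up): (row=7, col=4) -> (row=6, col=4)
  U (up): blocked, stay at (row=6, col=4)
  R (right): (row=6, col=4) -> (row=6, col=5)
Final: (row=6, col=5)

Answer: Final position: (row=6, col=5)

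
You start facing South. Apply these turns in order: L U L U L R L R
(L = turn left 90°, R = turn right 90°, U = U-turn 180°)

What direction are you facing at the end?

Start: South
  L (left (90° counter-clockwise)) -> East
  U (U-turn (180°)) -> West
  L (left (90° counter-clockwise)) -> South
  U (U-turn (180°)) -> North
  L (left (90° counter-clockwise)) -> West
  R (right (90° clockwise)) -> North
  L (left (90° counter-clockwise)) -> West
  R (right (90° clockwise)) -> North
Final: North

Answer: Final heading: North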